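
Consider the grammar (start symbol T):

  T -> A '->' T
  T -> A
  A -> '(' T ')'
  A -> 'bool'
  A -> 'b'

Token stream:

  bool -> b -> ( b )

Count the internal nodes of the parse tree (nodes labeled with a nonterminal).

[T [A bool] -> [T [A b] -> [T [A ( [T [A b]] )]]]]

8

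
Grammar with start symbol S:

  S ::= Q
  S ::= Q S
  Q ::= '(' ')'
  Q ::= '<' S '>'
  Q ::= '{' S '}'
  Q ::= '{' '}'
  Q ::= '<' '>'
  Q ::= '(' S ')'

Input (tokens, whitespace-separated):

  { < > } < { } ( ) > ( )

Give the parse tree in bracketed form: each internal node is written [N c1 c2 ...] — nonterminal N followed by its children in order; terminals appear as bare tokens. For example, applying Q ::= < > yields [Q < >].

S
Q S
{ S } S
{ Q } S
{ < > } S
{ < > } Q S
{ < > } < S > S
{ < > } < Q S > S
{ < > } < { } S > S
{ < > } < { } Q > S
{ < > } < { } ( ) > S
{ < > } < { } ( ) > Q
{ < > } < { } ( ) > ( )

[S [Q { [S [Q < >]] }] [S [Q < [S [Q { }] [S [Q ( )]]] >] [S [Q ( )]]]]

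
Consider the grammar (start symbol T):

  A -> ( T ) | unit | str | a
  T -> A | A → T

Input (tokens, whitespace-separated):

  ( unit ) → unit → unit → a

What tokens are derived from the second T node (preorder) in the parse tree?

[T [A ( [T [A unit]] )] → [T [A unit] → [T [A unit] → [T [A a]]]]]

unit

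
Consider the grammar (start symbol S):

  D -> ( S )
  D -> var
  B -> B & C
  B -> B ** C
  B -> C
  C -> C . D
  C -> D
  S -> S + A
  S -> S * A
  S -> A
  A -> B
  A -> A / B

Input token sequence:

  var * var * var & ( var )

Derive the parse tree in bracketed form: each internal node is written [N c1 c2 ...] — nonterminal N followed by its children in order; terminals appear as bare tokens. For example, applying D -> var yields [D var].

[S [S [S [A [B [C [D var]]]]] * [A [B [C [D var]]]]] * [A [B [B [C [D var]]] & [C [D ( [S [A [B [C [D var]]]]] )]]]]]

S
S * A
S * A * A
A * A * A
B * A * A
C * A * A
D * A * A
var * A * A
var * B * A
var * C * A
var * D * A
var * var * A
var * var * B
var * var * B & C
var * var * C & C
var * var * D & C
var * var * var & C
var * var * var & D
var * var * var & ( S )
var * var * var & ( A )
var * var * var & ( B )
var * var * var & ( C )
var * var * var & ( D )
var * var * var & ( var )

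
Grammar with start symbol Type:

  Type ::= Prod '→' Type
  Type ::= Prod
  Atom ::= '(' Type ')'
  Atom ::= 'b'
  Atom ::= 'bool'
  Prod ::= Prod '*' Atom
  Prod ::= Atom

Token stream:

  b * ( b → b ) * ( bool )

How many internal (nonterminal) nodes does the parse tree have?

[Type [Prod [Prod [Prod [Atom b]] * [Atom ( [Type [Prod [Atom b]] → [Type [Prod [Atom b]]]] )]] * [Atom ( [Type [Prod [Atom bool]]] )]]]

16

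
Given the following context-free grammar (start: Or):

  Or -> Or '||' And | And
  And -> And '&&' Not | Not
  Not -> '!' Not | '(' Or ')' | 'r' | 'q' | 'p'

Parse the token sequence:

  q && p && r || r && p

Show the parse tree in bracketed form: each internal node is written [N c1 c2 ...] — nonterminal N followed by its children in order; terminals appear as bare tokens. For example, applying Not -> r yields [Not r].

Or
Or || And
And || And
And && Not || And
And && Not && Not || And
Not && Not && Not || And
q && Not && Not || And
q && p && Not || And
q && p && r || And
q && p && r || And && Not
q && p && r || Not && Not
q && p && r || r && Not
q && p && r || r && p

[Or [Or [And [And [And [Not q]] && [Not p]] && [Not r]]] || [And [And [Not r]] && [Not p]]]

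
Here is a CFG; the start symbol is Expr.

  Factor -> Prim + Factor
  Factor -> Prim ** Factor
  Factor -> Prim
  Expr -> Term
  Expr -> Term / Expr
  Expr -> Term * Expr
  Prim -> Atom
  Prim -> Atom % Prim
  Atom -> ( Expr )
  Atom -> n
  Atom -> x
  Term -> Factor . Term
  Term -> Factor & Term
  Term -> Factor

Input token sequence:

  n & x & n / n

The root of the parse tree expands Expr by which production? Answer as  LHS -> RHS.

Expr -> Term / Expr

[Expr [Term [Factor [Prim [Atom n]]] & [Term [Factor [Prim [Atom x]]] & [Term [Factor [Prim [Atom n]]]]]] / [Expr [Term [Factor [Prim [Atom n]]]]]]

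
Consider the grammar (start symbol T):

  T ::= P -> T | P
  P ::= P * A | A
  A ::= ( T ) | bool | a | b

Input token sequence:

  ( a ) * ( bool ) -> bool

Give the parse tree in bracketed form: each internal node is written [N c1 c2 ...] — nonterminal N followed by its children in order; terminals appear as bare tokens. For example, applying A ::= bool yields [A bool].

T
P -> T
P * A -> T
A * A -> T
( T ) * A -> T
( P ) * A -> T
( A ) * A -> T
( a ) * A -> T
( a ) * ( T ) -> T
( a ) * ( P ) -> T
( a ) * ( A ) -> T
( a ) * ( bool ) -> T
( a ) * ( bool ) -> P
( a ) * ( bool ) -> A
( a ) * ( bool ) -> bool

[T [P [P [A ( [T [P [A a]]] )]] * [A ( [T [P [A bool]]] )]] -> [T [P [A bool]]]]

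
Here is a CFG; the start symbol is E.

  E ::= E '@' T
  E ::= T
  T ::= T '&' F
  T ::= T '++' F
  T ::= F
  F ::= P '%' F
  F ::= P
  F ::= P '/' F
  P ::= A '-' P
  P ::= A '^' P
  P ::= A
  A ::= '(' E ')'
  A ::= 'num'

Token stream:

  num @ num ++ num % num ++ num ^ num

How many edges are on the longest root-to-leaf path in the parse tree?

7

[E [E [T [F [P [A num]]]]] @ [T [T [T [F [P [A num]]]] ++ [F [P [A num]] % [F [P [A num]]]]] ++ [F [P [A num] ^ [P [A num]]]]]]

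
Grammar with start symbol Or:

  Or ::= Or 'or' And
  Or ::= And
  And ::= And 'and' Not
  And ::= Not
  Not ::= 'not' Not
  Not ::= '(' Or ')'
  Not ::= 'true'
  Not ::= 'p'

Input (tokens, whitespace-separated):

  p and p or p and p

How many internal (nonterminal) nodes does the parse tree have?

[Or [Or [And [And [Not p]] and [Not p]]] or [And [And [Not p]] and [Not p]]]

10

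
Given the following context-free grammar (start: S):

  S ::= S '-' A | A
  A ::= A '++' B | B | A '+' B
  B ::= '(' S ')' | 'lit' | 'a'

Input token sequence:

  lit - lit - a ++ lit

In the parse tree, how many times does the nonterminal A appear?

[S [S [S [A [B lit]]] - [A [B lit]]] - [A [A [B a]] ++ [B lit]]]

4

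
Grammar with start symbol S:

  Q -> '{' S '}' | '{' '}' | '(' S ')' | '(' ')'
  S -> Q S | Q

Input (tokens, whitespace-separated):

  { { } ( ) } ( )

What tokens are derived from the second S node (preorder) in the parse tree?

{ } ( )

[S [Q { [S [Q { }] [S [Q ( )]]] }] [S [Q ( )]]]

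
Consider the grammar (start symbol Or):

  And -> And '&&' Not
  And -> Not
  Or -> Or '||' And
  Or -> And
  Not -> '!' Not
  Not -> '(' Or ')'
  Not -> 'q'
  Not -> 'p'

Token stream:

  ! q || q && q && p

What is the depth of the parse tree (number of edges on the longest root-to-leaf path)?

[Or [Or [And [Not ! [Not q]]]] || [And [And [And [Not q]] && [Not q]] && [Not p]]]

5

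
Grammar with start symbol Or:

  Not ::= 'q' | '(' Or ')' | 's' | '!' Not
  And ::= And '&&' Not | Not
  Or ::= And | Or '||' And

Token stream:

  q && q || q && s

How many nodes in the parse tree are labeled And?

[Or [Or [And [And [Not q]] && [Not q]]] || [And [And [Not q]] && [Not s]]]

4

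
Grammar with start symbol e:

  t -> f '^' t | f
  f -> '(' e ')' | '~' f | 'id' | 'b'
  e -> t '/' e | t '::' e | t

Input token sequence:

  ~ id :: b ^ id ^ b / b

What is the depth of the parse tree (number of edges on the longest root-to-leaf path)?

6

[e [t [f ~ [f id]]] :: [e [t [f b] ^ [t [f id] ^ [t [f b]]]] / [e [t [f b]]]]]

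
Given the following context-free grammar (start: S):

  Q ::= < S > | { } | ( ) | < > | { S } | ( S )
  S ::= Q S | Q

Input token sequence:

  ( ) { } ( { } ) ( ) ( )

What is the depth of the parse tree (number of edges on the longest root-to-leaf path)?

[S [Q ( )] [S [Q { }] [S [Q ( [S [Q { }]] )] [S [Q ( )] [S [Q ( )]]]]]]

6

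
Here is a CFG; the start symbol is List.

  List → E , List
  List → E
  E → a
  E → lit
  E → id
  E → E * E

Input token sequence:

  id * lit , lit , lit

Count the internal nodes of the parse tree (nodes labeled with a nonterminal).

[List [E [E id] * [E lit]] , [List [E lit] , [List [E lit]]]]

8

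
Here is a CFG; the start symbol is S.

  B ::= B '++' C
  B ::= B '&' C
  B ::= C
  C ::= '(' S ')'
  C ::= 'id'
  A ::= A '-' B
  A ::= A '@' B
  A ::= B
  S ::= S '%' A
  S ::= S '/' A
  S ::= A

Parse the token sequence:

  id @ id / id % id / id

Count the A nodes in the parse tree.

5

[S [S [S [S [A [A [B [C id]]] @ [B [C id]]]] / [A [B [C id]]]] % [A [B [C id]]]] / [A [B [C id]]]]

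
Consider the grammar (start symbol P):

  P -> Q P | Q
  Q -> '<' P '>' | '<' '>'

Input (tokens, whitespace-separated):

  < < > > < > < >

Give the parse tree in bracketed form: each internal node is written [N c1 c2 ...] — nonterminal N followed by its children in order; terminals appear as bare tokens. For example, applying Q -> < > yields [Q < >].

P
Q P
< P > P
< Q > P
< < > > P
< < > > Q P
< < > > < > P
< < > > < > Q
< < > > < > < >

[P [Q < [P [Q < >]] >] [P [Q < >] [P [Q < >]]]]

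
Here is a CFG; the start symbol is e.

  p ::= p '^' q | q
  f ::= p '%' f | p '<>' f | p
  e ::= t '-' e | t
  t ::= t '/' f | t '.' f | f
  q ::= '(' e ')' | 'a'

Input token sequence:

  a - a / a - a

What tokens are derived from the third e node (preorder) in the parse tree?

[e [t [f [p [q a]]]] - [e [t [t [f [p [q a]]]] / [f [p [q a]]]] - [e [t [f [p [q a]]]]]]]

a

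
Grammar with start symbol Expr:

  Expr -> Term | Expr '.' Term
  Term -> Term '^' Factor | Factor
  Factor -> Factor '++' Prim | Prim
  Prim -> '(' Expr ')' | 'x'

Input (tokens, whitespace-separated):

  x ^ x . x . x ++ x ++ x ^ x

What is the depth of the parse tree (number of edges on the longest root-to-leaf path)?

7

[Expr [Expr [Expr [Term [Term [Factor [Prim x]]] ^ [Factor [Prim x]]]] . [Term [Factor [Prim x]]]] . [Term [Term [Factor [Factor [Factor [Prim x]] ++ [Prim x]] ++ [Prim x]]] ^ [Factor [Prim x]]]]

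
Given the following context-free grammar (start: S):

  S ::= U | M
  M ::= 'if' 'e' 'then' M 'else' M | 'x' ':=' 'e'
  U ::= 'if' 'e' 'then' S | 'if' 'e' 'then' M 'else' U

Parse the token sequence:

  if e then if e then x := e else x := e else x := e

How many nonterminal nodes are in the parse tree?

6

[S [M if e then [M if e then [M x := e] else [M x := e]] else [M x := e]]]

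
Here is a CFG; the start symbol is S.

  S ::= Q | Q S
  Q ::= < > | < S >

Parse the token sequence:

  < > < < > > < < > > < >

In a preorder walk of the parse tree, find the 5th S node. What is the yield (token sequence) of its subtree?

[S [Q < >] [S [Q < [S [Q < >]] >] [S [Q < [S [Q < >]] >] [S [Q < >]]]]]

< >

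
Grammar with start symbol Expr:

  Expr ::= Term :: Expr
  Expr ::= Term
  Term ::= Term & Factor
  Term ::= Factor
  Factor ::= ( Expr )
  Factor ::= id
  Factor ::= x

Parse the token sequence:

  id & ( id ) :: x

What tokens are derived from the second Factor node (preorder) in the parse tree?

( id )

[Expr [Term [Term [Factor id]] & [Factor ( [Expr [Term [Factor id]]] )]] :: [Expr [Term [Factor x]]]]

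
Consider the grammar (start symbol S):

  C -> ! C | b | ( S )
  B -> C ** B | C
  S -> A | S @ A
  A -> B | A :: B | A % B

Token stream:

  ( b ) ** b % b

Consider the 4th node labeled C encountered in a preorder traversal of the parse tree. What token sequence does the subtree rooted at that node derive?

[S [A [A [B [C ( [S [A [B [C b]]]] )] ** [B [C b]]]] % [B [C b]]]]

b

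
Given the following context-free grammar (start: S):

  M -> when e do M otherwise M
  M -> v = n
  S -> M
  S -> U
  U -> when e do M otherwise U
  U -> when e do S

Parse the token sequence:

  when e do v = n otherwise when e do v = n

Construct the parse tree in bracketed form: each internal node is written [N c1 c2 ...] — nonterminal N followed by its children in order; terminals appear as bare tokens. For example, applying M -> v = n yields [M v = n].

[S [U when e do [M v = n] otherwise [U when e do [S [M v = n]]]]]

S
U
when e do M otherwise U
when e do v = n otherwise U
when e do v = n otherwise when e do S
when e do v = n otherwise when e do M
when e do v = n otherwise when e do v = n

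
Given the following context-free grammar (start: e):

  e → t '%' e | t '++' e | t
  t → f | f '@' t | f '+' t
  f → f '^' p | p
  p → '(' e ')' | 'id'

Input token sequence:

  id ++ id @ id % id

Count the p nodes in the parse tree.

4

[e [t [f [p id]]] ++ [e [t [f [p id]] @ [t [f [p id]]]] % [e [t [f [p id]]]]]]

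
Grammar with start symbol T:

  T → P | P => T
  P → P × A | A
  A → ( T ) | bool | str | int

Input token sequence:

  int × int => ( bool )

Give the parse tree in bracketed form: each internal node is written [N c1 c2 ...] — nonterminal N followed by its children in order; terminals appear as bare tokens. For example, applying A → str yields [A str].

T
P => T
P × A => T
A × A => T
int × A => T
int × int => T
int × int => P
int × int => A
int × int => ( T )
int × int => ( P )
int × int => ( A )
int × int => ( bool )

[T [P [P [A int]] × [A int]] => [T [P [A ( [T [P [A bool]]] )]]]]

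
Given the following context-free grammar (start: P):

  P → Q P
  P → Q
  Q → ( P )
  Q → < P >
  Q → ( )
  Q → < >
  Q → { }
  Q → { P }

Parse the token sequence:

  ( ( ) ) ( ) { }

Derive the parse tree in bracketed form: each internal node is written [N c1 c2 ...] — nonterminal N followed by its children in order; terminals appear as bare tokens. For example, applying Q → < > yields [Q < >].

[P [Q ( [P [Q ( )]] )] [P [Q ( )] [P [Q { }]]]]

P
Q P
( P ) P
( Q ) P
( ( ) ) P
( ( ) ) Q P
( ( ) ) ( ) P
( ( ) ) ( ) Q
( ( ) ) ( ) { }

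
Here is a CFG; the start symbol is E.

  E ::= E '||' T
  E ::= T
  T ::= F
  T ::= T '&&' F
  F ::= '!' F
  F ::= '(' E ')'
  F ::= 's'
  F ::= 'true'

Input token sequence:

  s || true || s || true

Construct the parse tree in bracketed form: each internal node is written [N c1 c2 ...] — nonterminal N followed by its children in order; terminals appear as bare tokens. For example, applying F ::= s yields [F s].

[E [E [E [E [T [F s]]] || [T [F true]]] || [T [F s]]] || [T [F true]]]

E
E || T
E || T || T
E || T || T || T
T || T || T || T
F || T || T || T
s || T || T || T
s || F || T || T
s || true || T || T
s || true || F || T
s || true || s || T
s || true || s || F
s || true || s || true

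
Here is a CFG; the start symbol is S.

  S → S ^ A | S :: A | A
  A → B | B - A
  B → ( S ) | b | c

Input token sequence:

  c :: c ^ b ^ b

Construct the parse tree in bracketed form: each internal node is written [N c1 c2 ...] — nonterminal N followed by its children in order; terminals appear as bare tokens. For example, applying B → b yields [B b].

S
S ^ A
S ^ A ^ A
S :: A ^ A ^ A
A :: A ^ A ^ A
B :: A ^ A ^ A
c :: A ^ A ^ A
c :: B ^ A ^ A
c :: c ^ A ^ A
c :: c ^ B ^ A
c :: c ^ b ^ A
c :: c ^ b ^ B
c :: c ^ b ^ b

[S [S [S [S [A [B c]]] :: [A [B c]]] ^ [A [B b]]] ^ [A [B b]]]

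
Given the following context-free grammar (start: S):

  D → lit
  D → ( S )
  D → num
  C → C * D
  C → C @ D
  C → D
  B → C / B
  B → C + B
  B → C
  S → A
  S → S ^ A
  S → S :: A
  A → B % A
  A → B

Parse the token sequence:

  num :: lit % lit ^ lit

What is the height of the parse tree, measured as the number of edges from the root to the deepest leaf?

7

[S [S [S [A [B [C [D num]]]]] :: [A [B [C [D lit]]] % [A [B [C [D lit]]]]]] ^ [A [B [C [D lit]]]]]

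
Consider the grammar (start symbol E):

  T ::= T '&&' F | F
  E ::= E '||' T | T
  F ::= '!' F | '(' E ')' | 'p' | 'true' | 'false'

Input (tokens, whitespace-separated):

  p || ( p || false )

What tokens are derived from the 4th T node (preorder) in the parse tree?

[E [E [T [F p]]] || [T [F ( [E [E [T [F p]]] || [T [F false]]] )]]]

false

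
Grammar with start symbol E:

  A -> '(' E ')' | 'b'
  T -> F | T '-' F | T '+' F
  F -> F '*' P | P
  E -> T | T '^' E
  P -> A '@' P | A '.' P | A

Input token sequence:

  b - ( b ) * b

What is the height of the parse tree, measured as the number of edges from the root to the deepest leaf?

11

[E [T [T [F [P [A b]]]] - [F [F [P [A ( [E [T [F [P [A b]]]]] )]]] * [P [A b]]]]]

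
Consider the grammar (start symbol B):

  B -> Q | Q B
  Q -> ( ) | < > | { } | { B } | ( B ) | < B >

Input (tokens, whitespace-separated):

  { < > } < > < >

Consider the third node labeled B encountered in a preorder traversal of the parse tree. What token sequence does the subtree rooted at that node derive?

< > < >

[B [Q { [B [Q < >]] }] [B [Q < >] [B [Q < >]]]]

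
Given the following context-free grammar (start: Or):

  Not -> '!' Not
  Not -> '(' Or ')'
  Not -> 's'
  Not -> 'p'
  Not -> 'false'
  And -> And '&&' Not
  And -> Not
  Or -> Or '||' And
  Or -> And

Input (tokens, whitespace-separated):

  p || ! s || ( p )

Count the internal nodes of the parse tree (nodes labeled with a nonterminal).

13

[Or [Or [Or [And [Not p]]] || [And [Not ! [Not s]]]] || [And [Not ( [Or [And [Not p]]] )]]]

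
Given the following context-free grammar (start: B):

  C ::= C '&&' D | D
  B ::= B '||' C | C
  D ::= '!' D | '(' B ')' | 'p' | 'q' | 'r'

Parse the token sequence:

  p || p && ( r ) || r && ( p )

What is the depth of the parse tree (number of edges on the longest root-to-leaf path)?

[B [B [B [C [D p]]] || [C [C [D p]] && [D ( [B [C [D r]]] )]]] || [C [C [D r]] && [D ( [B [C [D p]]] )]]]

7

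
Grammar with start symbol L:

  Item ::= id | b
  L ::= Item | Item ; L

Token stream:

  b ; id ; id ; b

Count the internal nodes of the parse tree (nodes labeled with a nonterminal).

[L [Item b] ; [L [Item id] ; [L [Item id] ; [L [Item b]]]]]

8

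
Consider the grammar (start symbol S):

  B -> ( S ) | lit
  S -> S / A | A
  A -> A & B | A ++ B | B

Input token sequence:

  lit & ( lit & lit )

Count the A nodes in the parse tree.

4

[S [A [A [B lit]] & [B ( [S [A [A [B lit]] & [B lit]]] )]]]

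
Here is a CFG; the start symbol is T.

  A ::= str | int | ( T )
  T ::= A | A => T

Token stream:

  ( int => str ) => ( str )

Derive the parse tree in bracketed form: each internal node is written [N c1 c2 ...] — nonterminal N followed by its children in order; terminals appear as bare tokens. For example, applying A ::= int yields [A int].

T
A => T
( T ) => T
( A => T ) => T
( int => T ) => T
( int => A ) => T
( int => str ) => T
( int => str ) => A
( int => str ) => ( T )
( int => str ) => ( A )
( int => str ) => ( str )

[T [A ( [T [A int] => [T [A str]]] )] => [T [A ( [T [A str]] )]]]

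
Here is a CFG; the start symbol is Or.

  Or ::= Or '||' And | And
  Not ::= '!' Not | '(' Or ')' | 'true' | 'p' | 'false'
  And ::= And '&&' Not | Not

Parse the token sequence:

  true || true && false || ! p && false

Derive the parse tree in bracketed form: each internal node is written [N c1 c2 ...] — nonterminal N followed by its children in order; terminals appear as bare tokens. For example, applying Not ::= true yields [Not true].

Or
Or || And
Or || And || And
And || And || And
Not || And || And
true || And || And
true || And && Not || And
true || Not && Not || And
true || true && Not || And
true || true && false || And
true || true && false || And && Not
true || true && false || Not && Not
true || true && false || ! Not && Not
true || true && false || ! p && Not
true || true && false || ! p && false

[Or [Or [Or [And [Not true]]] || [And [And [Not true]] && [Not false]]] || [And [And [Not ! [Not p]]] && [Not false]]]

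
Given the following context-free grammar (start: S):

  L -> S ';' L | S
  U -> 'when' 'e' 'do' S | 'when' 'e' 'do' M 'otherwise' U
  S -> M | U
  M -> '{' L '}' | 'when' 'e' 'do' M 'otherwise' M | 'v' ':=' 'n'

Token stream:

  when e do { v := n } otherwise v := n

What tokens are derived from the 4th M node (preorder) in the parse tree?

v := n

[S [M when e do [M { [L [S [M v := n]]] }] otherwise [M v := n]]]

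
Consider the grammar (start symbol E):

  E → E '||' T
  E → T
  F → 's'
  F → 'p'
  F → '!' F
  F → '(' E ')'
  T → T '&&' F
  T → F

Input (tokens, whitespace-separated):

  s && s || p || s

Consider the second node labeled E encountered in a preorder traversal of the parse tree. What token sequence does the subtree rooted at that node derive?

s && s || p

[E [E [E [T [T [F s]] && [F s]]] || [T [F p]]] || [T [F s]]]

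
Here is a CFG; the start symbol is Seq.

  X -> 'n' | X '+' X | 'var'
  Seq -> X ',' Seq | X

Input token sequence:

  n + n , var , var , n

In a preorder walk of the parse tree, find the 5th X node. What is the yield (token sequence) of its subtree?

var

[Seq [X [X n] + [X n]] , [Seq [X var] , [Seq [X var] , [Seq [X n]]]]]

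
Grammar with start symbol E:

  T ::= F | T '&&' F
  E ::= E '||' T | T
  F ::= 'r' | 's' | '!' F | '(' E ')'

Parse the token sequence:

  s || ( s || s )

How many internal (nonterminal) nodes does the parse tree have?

12

[E [E [T [F s]]] || [T [F ( [E [E [T [F s]]] || [T [F s]]] )]]]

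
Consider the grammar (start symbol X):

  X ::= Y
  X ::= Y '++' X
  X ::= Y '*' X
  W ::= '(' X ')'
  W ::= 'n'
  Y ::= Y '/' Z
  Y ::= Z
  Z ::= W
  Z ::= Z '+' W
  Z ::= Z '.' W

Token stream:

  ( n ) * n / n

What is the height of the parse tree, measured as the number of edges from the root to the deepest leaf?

[X [Y [Z [W ( [X [Y [Z [W n]]]] )]]] * [X [Y [Y [Z [W n]]] / [Z [W n]]]]]

8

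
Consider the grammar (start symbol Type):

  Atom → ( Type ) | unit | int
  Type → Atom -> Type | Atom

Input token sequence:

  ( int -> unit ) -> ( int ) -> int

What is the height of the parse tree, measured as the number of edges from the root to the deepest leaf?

5

[Type [Atom ( [Type [Atom int] -> [Type [Atom unit]]] )] -> [Type [Atom ( [Type [Atom int]] )] -> [Type [Atom int]]]]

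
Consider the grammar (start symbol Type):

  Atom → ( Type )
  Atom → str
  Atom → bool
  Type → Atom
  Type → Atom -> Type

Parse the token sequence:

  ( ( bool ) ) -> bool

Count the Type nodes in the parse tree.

4

[Type [Atom ( [Type [Atom ( [Type [Atom bool]] )]] )] -> [Type [Atom bool]]]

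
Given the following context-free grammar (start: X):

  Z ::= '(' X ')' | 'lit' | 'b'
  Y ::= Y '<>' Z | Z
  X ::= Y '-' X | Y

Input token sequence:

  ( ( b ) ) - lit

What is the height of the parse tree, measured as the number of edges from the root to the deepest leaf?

[X [Y [Z ( [X [Y [Z ( [X [Y [Z b]]] )]]] )]] - [X [Y [Z lit]]]]

9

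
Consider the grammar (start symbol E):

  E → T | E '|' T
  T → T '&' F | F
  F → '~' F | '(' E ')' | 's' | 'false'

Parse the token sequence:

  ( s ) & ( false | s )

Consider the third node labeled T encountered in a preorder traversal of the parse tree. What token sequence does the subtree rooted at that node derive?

s

[E [T [T [F ( [E [T [F s]]] )]] & [F ( [E [E [T [F false]]] | [T [F s]]] )]]]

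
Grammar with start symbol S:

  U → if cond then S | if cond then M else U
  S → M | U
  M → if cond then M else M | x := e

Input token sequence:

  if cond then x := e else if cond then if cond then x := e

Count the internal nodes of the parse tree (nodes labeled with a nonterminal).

8

[S [U if cond then [M x := e] else [U if cond then [S [U if cond then [S [M x := e]]]]]]]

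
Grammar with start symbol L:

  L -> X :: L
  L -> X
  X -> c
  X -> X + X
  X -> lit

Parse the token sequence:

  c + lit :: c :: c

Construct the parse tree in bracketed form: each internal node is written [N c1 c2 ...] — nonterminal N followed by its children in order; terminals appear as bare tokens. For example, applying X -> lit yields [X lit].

[L [X [X c] + [X lit]] :: [L [X c] :: [L [X c]]]]

L
X :: L
X + X :: L
c + X :: L
c + lit :: L
c + lit :: X :: L
c + lit :: c :: L
c + lit :: c :: X
c + lit :: c :: c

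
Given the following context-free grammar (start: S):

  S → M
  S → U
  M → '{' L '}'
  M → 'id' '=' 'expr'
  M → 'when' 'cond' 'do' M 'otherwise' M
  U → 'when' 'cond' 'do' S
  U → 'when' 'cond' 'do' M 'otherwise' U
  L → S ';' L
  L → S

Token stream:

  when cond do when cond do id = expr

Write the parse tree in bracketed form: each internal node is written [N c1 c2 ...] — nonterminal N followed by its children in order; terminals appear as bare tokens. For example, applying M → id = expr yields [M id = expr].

[S [U when cond do [S [U when cond do [S [M id = expr]]]]]]

S
U
when cond do S
when cond do U
when cond do when cond do S
when cond do when cond do M
when cond do when cond do id = expr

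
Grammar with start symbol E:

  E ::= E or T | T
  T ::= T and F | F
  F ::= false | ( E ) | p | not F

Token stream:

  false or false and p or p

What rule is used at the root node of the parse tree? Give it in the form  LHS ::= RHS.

[E [E [E [T [F false]]] or [T [T [F false]] and [F p]]] or [T [F p]]]

E ::= E or T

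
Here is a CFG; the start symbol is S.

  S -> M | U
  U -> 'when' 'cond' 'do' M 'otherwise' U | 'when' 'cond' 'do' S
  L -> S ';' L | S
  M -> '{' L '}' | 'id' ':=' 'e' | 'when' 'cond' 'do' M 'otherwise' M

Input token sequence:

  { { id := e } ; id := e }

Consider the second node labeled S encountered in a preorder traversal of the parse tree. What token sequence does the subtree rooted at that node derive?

{ id := e }

[S [M { [L [S [M { [L [S [M id := e]]] }]] ; [L [S [M id := e]]]] }]]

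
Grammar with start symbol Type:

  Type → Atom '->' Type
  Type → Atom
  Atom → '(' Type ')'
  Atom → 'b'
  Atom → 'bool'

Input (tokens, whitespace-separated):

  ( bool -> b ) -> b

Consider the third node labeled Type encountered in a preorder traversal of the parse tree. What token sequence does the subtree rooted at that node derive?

[Type [Atom ( [Type [Atom bool] -> [Type [Atom b]]] )] -> [Type [Atom b]]]

b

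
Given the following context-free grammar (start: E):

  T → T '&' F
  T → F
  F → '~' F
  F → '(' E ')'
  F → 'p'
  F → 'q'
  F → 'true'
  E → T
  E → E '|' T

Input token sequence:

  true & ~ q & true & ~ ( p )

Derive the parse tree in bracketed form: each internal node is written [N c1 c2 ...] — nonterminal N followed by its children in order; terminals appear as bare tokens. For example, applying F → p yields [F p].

E
T
T & F
T & F & F
T & F & F & F
F & F & F & F
true & F & F & F
true & ~ F & F & F
true & ~ q & F & F
true & ~ q & true & F
true & ~ q & true & ~ F
true & ~ q & true & ~ ( E )
true & ~ q & true & ~ ( T )
true & ~ q & true & ~ ( F )
true & ~ q & true & ~ ( p )

[E [T [T [T [T [F true]] & [F ~ [F q]]] & [F true]] & [F ~ [F ( [E [T [F p]]] )]]]]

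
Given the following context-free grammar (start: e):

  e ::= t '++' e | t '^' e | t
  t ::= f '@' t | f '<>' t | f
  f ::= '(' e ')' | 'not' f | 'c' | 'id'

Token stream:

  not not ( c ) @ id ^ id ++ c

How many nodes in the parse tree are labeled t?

5

[e [t [f not [f not [f ( [e [t [f c]]] )]]] @ [t [f id]]] ^ [e [t [f id]] ++ [e [t [f c]]]]]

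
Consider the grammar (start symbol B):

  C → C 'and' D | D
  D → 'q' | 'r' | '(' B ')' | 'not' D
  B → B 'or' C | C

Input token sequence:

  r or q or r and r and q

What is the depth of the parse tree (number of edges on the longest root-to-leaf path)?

5

[B [B [B [C [D r]]] or [C [D q]]] or [C [C [C [D r]] and [D r]] and [D q]]]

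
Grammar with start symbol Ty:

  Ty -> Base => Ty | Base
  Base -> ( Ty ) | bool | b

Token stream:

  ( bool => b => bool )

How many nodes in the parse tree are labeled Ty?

4

[Ty [Base ( [Ty [Base bool] => [Ty [Base b] => [Ty [Base bool]]]] )]]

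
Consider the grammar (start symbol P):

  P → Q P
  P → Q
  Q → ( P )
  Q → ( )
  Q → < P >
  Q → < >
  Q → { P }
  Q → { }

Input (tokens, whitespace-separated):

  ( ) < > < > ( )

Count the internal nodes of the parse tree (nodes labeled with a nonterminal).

8

[P [Q ( )] [P [Q < >] [P [Q < >] [P [Q ( )]]]]]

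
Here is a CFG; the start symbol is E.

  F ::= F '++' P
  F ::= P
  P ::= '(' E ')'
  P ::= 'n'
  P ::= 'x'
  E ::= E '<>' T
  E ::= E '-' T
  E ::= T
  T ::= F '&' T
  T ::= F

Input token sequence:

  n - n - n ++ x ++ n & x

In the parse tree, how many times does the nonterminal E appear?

3

[E [E [E [T [F [P n]]]] - [T [F [P n]]]] - [T [F [F [F [P n]] ++ [P x]] ++ [P n]] & [T [F [P x]]]]]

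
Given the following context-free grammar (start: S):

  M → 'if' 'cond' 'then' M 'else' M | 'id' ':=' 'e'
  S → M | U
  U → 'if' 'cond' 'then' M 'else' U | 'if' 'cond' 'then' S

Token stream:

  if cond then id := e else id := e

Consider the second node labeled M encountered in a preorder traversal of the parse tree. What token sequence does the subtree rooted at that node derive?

id := e

[S [M if cond then [M id := e] else [M id := e]]]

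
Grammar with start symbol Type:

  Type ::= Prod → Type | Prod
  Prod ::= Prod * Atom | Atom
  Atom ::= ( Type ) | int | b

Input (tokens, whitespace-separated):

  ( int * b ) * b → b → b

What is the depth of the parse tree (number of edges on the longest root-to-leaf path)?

8

[Type [Prod [Prod [Atom ( [Type [Prod [Prod [Atom int]] * [Atom b]]] )]] * [Atom b]] → [Type [Prod [Atom b]] → [Type [Prod [Atom b]]]]]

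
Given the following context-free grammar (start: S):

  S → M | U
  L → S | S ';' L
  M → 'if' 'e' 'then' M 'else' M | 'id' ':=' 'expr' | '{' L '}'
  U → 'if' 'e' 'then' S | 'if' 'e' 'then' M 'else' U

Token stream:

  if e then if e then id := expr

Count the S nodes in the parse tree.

3

[S [U if e then [S [U if e then [S [M id := expr]]]]]]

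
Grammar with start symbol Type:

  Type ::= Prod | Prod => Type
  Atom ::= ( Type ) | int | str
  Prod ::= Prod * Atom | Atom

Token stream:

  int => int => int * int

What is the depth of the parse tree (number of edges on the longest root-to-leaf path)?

[Type [Prod [Atom int]] => [Type [Prod [Atom int]] => [Type [Prod [Prod [Atom int]] * [Atom int]]]]]

6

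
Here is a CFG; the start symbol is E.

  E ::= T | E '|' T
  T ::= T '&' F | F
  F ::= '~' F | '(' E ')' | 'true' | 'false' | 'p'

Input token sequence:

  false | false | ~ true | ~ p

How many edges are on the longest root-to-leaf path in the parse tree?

[E [E [E [E [T [F false]]] | [T [F false]]] | [T [F ~ [F true]]]] | [T [F ~ [F p]]]]

6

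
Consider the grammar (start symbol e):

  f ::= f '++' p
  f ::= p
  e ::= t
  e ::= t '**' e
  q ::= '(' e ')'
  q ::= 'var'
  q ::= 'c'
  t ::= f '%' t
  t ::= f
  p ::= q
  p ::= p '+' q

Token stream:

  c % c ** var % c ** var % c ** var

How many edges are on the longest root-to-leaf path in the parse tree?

8

[e [t [f [p [q c]]] % [t [f [p [q c]]]]] ** [e [t [f [p [q var]]] % [t [f [p [q c]]]]] ** [e [t [f [p [q var]]] % [t [f [p [q c]]]]] ** [e [t [f [p [q var]]]]]]]]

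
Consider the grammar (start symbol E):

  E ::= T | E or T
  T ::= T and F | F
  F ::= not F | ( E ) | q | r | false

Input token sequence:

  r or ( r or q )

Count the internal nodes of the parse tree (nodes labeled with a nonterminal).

[E [E [T [F r]]] or [T [F ( [E [E [T [F r]]] or [T [F q]]] )]]]

12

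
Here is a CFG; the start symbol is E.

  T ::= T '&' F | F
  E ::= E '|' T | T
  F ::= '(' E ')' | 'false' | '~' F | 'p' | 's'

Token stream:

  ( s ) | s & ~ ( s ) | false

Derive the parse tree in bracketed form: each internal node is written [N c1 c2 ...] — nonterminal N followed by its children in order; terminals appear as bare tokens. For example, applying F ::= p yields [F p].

E
E | T
E | T | T
T | T | T
F | T | T
( E ) | T | T
( T ) | T | T
( F ) | T | T
( s ) | T | T
( s ) | T & F | T
( s ) | F & F | T
( s ) | s & F | T
( s ) | s & ~ F | T
( s ) | s & ~ ( E ) | T
( s ) | s & ~ ( T ) | T
( s ) | s & ~ ( F ) | T
( s ) | s & ~ ( s ) | T
( s ) | s & ~ ( s ) | F
( s ) | s & ~ ( s ) | false

[E [E [E [T [F ( [E [T [F s]]] )]]] | [T [T [F s]] & [F ~ [F ( [E [T [F s]]] )]]]] | [T [F false]]]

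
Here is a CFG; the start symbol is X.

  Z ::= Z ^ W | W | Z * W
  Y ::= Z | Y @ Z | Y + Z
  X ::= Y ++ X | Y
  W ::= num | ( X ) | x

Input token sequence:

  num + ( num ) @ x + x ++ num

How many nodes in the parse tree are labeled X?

[X [Y [Y [Y [Y [Z [W num]]] + [Z [W ( [X [Y [Z [W num]]]] )]]] @ [Z [W x]]] + [Z [W x]]] ++ [X [Y [Z [W num]]]]]

3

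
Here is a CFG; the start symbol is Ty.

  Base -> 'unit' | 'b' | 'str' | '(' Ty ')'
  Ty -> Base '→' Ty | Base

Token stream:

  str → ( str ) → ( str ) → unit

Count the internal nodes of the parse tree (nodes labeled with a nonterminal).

12

[Ty [Base str] → [Ty [Base ( [Ty [Base str]] )] → [Ty [Base ( [Ty [Base str]] )] → [Ty [Base unit]]]]]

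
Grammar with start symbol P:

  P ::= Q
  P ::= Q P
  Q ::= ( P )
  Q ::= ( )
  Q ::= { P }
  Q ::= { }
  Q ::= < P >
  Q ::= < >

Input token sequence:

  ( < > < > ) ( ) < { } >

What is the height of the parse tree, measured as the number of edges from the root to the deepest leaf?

6

[P [Q ( [P [Q < >] [P [Q < >]]] )] [P [Q ( )] [P [Q < [P [Q { }]] >]]]]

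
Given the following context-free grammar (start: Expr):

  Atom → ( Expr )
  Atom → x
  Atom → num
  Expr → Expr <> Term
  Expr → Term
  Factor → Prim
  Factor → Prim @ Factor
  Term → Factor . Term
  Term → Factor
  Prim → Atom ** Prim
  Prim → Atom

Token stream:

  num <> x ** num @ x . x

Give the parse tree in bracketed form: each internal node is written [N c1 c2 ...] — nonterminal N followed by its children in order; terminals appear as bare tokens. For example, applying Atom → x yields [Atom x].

[Expr [Expr [Term [Factor [Prim [Atom num]]]]] <> [Term [Factor [Prim [Atom x] ** [Prim [Atom num]]] @ [Factor [Prim [Atom x]]]] . [Term [Factor [Prim [Atom x]]]]]]

Expr
Expr <> Term
Term <> Term
Factor <> Term
Prim <> Term
Atom <> Term
num <> Term
num <> Factor . Term
num <> Prim @ Factor . Term
num <> Atom ** Prim @ Factor . Term
num <> x ** Prim @ Factor . Term
num <> x ** Atom @ Factor . Term
num <> x ** num @ Factor . Term
num <> x ** num @ Prim . Term
num <> x ** num @ Atom . Term
num <> x ** num @ x . Term
num <> x ** num @ x . Factor
num <> x ** num @ x . Prim
num <> x ** num @ x . Atom
num <> x ** num @ x . x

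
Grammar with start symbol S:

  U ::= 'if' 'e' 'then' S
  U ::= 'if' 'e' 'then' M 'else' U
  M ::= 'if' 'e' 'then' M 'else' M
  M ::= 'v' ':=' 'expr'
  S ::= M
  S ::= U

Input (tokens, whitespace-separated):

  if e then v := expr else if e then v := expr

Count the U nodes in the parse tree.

[S [U if e then [M v := expr] else [U if e then [S [M v := expr]]]]]

2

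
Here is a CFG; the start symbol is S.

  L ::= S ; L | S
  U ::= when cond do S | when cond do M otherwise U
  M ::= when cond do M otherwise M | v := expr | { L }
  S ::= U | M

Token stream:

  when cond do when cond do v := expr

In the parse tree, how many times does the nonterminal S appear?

[S [U when cond do [S [U when cond do [S [M v := expr]]]]]]

3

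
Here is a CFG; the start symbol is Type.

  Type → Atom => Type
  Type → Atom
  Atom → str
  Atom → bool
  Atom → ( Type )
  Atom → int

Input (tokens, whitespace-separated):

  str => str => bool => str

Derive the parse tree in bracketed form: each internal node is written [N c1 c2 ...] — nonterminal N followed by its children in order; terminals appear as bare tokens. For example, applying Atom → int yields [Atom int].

Type
Atom => Type
str => Type
str => Atom => Type
str => str => Type
str => str => Atom => Type
str => str => bool => Type
str => str => bool => Atom
str => str => bool => str

[Type [Atom str] => [Type [Atom str] => [Type [Atom bool] => [Type [Atom str]]]]]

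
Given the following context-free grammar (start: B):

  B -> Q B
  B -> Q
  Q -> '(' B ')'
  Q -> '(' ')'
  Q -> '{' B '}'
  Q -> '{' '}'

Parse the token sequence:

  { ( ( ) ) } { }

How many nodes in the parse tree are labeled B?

4

[B [Q { [B [Q ( [B [Q ( )]] )]] }] [B [Q { }]]]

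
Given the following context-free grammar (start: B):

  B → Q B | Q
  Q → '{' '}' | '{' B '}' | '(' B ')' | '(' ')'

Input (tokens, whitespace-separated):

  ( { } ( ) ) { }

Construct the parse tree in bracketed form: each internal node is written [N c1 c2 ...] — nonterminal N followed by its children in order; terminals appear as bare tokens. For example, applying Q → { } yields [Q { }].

B
Q B
( B ) B
( Q B ) B
( { } B ) B
( { } Q ) B
( { } ( ) ) B
( { } ( ) ) Q
( { } ( ) ) { }

[B [Q ( [B [Q { }] [B [Q ( )]]] )] [B [Q { }]]]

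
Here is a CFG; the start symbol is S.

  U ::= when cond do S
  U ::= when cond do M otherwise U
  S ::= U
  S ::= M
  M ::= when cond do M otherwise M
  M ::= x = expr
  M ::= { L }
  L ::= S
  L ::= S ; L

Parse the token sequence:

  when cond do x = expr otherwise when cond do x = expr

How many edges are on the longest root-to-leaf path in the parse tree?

5

[S [U when cond do [M x = expr] otherwise [U when cond do [S [M x = expr]]]]]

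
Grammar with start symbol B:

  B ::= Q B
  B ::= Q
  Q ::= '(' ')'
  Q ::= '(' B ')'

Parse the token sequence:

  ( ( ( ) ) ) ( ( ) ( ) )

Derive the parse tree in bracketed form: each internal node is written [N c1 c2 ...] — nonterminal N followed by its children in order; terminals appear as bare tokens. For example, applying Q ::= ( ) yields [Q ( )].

B
Q B
( B ) B
( Q ) B
( ( B ) ) B
( ( Q ) ) B
( ( ( ) ) ) B
( ( ( ) ) ) Q
( ( ( ) ) ) ( B )
( ( ( ) ) ) ( Q B )
( ( ( ) ) ) ( ( ) B )
( ( ( ) ) ) ( ( ) Q )
( ( ( ) ) ) ( ( ) ( ) )

[B [Q ( [B [Q ( [B [Q ( )]] )]] )] [B [Q ( [B [Q ( )] [B [Q ( )]]] )]]]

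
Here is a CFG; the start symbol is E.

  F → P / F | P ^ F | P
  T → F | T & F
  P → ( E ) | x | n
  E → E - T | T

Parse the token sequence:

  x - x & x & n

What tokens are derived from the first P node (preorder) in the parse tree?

x

[E [E [T [F [P x]]]] - [T [T [T [F [P x]]] & [F [P x]]] & [F [P n]]]]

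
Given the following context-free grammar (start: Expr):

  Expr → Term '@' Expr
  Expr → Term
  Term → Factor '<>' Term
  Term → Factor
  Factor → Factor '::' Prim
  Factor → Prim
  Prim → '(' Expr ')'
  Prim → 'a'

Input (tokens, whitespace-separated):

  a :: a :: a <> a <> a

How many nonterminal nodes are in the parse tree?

14

[Expr [Term [Factor [Factor [Factor [Prim a]] :: [Prim a]] :: [Prim a]] <> [Term [Factor [Prim a]] <> [Term [Factor [Prim a]]]]]]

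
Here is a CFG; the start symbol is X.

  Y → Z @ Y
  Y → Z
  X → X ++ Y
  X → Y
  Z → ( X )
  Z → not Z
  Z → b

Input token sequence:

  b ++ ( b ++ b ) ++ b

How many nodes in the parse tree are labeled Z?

[X [X [X [Y [Z b]]] ++ [Y [Z ( [X [X [Y [Z b]]] ++ [Y [Z b]]] )]]] ++ [Y [Z b]]]

5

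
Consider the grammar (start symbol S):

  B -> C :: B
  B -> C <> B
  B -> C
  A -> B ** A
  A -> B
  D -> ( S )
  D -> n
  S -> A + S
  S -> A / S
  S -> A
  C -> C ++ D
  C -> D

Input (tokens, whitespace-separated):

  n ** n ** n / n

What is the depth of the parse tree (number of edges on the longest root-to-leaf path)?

7

[S [A [B [C [D n]]] ** [A [B [C [D n]]] ** [A [B [C [D n]]]]]] / [S [A [B [C [D n]]]]]]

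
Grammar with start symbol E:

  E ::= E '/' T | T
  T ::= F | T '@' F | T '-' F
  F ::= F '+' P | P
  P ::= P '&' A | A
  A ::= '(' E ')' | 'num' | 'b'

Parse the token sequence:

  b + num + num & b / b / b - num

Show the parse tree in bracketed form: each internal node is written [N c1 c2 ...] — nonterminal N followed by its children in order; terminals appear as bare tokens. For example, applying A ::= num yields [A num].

[E [E [E [T [F [F [F [P [A b]]] + [P [A num]]] + [P [P [A num]] & [A b]]]]] / [T [F [P [A b]]]]] / [T [T [F [P [A b]]]] - [F [P [A num]]]]]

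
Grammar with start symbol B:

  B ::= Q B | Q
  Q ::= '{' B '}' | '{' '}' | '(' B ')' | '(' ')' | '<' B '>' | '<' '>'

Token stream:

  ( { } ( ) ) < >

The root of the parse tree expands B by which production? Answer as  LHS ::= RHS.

B ::= Q B

[B [Q ( [B [Q { }] [B [Q ( )]]] )] [B [Q < >]]]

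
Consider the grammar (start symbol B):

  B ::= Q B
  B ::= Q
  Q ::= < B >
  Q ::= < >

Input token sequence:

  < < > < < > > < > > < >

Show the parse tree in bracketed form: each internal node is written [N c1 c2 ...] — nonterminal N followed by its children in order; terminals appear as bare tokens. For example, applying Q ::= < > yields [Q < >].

[B [Q < [B [Q < >] [B [Q < [B [Q < >]] >] [B [Q < >]]]] >] [B [Q < >]]]

B
Q B
< B > B
< Q B > B
< < > B > B
< < > Q B > B
< < > < B > B > B
< < > < Q > B > B
< < > < < > > B > B
< < > < < > > Q > B
< < > < < > > < > > B
< < > < < > > < > > Q
< < > < < > > < > > < >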